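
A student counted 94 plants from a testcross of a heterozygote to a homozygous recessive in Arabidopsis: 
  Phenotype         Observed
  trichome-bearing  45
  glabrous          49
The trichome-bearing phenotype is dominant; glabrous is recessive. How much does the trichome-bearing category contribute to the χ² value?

0.085

A testcross of a heterozygote (Aa × aa) gives a 1:1 phenotypic ratio.
Expected counts for N = 94 under a 1:1 ratio (total parts = 2):
  trichome-bearing: 94 × 1/2 = 47
  glabrous: 94 × 1/2 = 47
Contribution of trichome-bearing: (45 − 47)² / 47 = 0.0851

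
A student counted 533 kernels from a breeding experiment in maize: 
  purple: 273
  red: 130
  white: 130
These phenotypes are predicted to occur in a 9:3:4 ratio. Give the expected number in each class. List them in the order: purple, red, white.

299.8125, 99.9375, 133.25

Expected counts for N = 533 under a 9:3:4 ratio (total parts = 16):
  purple: 533 × 9/16 = 299.8125
  red: 533 × 3/16 = 99.9375
  white: 533 × 4/16 = 133.25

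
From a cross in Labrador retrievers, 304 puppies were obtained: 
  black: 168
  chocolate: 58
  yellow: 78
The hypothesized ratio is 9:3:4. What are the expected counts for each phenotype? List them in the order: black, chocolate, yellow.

Under the 9:3:4 hypothesis (Σ ratio = 16, N = 304):
  black: 304 × 9/16 = 171
  chocolate: 304 × 3/16 = 57
  yellow: 304 × 4/16 = 76

171, 57, 76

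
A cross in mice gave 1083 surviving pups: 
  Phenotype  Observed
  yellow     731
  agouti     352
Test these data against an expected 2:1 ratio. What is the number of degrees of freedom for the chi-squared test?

A goodness-of-fit test with 2 phenotype classes has df = 2 − 1 = 1.

1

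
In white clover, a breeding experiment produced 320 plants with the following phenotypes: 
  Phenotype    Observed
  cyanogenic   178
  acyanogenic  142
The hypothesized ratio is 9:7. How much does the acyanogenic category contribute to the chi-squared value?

0.029

Under the 9:7 hypothesis (Σ ratio = 16, N = 320):
  cyanogenic: 320 × 9/16 = 180
  acyanogenic: 320 × 7/16 = 140
Contribution of acyanogenic: (142 − 140)² / 140 = 0.0286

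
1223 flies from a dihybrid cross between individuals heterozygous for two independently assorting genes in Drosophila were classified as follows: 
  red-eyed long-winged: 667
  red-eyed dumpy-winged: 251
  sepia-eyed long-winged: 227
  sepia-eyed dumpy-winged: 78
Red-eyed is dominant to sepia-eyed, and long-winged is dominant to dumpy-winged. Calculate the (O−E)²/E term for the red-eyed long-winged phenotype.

0.637

A dihybrid F₂ with independent assortment and complete dominance at both loci gives a 9:3:3:1 phenotypic ratio.
Under the 9:3:3:1 hypothesis (Σ ratio = 16, N = 1223):
  red-eyed long-winged: 1223 × 9/16 = 687.9375
  red-eyed dumpy-winged: 1223 × 3/16 = 229.3125
  sepia-eyed long-winged: 1223 × 3/16 = 229.3125
  sepia-eyed dumpy-winged: 1223 × 1/16 = 76.4375
Contribution of red-eyed long-winged: (667 − 687.9375)² / 687.9375 = 0.6372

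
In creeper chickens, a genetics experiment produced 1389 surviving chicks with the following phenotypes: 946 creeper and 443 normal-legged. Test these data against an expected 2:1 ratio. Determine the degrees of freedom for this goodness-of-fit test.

A goodness-of-fit test with 2 phenotype classes has df = 2 − 1 = 1.

1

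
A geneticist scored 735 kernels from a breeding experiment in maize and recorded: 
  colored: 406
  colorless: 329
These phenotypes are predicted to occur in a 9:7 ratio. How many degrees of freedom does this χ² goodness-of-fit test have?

A goodness-of-fit test with 2 phenotype classes has df = 2 − 1 = 1.

1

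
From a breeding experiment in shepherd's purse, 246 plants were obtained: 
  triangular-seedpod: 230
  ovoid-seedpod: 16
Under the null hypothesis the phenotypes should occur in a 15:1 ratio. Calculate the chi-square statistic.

0.027

Total ratio parts = 16. Expected numbers out of 246:
  triangular-seedpod: 246 × 15/16 = 230.625
  ovoid-seedpod: 246 × 1/16 = 15.375
χ² = Σ (O − E)² / E
  triangular-seedpod: (230 − 230.625)² / 230.625 = 0.0017
  ovoid-seedpod: (16 − 15.375)² / 15.375 = 0.0254
χ² = 0.0017 + 0.0254 = 0.0271 ≈ 0.027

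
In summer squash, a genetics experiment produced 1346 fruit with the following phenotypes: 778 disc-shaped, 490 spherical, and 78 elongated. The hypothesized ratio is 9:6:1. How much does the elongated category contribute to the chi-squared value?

0.446

The 9:6:1 ratio has 16 parts, so with N = 1346 the expected counts are:
  disc-shaped: 1346 × 9/16 = 757.125
  spherical: 1346 × 6/16 = 504.75
  elongated: 1346 × 1/16 = 84.125
Contribution of elongated: (78 − 84.125)² / 84.125 = 0.4460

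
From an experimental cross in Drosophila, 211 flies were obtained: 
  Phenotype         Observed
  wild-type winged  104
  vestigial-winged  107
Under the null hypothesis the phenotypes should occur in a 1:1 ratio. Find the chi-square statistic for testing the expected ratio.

The 1:1 ratio has 2 parts, so with N = 211 the expected counts are:
  wild-type winged: 211 × 1/2 = 105.5
  vestigial-winged: 211 × 1/2 = 105.5
χ² = Σ (O − E)² / E
  wild-type winged: (104 − 105.5)² / 105.5 = 0.0213
  vestigial-winged: (107 − 105.5)² / 105.5 = 0.0213
χ² = 0.0213 + 0.0213 = 0.0426 ≈ 0.043

0.043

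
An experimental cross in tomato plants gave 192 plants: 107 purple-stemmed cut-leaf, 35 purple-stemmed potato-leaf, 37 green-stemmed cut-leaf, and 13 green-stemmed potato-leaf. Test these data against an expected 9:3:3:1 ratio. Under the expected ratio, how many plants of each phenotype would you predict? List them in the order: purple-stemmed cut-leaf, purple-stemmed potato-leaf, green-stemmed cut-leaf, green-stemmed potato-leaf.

Under the 9:3:3:1 hypothesis (Σ ratio = 16, N = 192):
  purple-stemmed cut-leaf: 192 × 9/16 = 108
  purple-stemmed potato-leaf: 192 × 3/16 = 36
  green-stemmed cut-leaf: 192 × 3/16 = 36
  green-stemmed potato-leaf: 192 × 1/16 = 12

108, 36, 36, 12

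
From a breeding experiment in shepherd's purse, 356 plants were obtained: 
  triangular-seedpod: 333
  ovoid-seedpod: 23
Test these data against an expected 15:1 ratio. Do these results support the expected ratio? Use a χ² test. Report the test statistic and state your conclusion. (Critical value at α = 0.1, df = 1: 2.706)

0.027; consistent

Total ratio parts = 16. Expected numbers out of 356:
  triangular-seedpod: 356 × 15/16 = 333.75
  ovoid-seedpod: 356 × 1/16 = 22.25
χ² = Σ (O − E)² / E
  triangular-seedpod: (333 − 333.75)² / 333.75 = 0.0017
  ovoid-seedpod: (23 − 22.25)² / 22.25 = 0.0253
χ² = 0.0017 + 0.0253 = 0.027
Degrees of freedom = 2 − 1 = 1; critical value at α = 0.1 is 2.706.
Since 0.027 < 2.706, we fail to reject the null hypothesis — the data are consistent with the 15:1 ratio.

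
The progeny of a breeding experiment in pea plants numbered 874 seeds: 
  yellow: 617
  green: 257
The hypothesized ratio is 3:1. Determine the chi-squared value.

Expected counts for N = 874 under a 3:1 ratio (total parts = 4):
  yellow: 874 × 3/4 = 655.5
  green: 874 × 1/4 = 218.5
χ² = Σ (O − E)² / E
  yellow: (617 − 655.5)² / 655.5 = 2.2613
  green: (257 − 218.5)² / 218.5 = 6.7838
χ² = 2.2613 + 6.7838 = 9.0451 ≈ 9.045

9.045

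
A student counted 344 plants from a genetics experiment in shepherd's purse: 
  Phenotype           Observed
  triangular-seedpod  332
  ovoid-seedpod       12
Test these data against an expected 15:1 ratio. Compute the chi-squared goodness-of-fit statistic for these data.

4.478

Under the 15:1 hypothesis (Σ ratio = 16, N = 344):
  triangular-seedpod: 344 × 15/16 = 322.5
  ovoid-seedpod: 344 × 1/16 = 21.5
χ² = Σ (O − E)² / E
  triangular-seedpod: (332 − 322.5)² / 322.5 = 0.2798
  ovoid-seedpod: (12 − 21.5)² / 21.5 = 4.1977
χ² = 0.2798 + 4.1977 = 4.4775 ≈ 4.478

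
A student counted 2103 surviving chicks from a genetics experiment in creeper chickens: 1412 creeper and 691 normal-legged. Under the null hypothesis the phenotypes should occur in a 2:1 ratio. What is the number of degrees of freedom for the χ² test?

1

A goodness-of-fit test with 2 phenotype classes has df = 2 − 1 = 1.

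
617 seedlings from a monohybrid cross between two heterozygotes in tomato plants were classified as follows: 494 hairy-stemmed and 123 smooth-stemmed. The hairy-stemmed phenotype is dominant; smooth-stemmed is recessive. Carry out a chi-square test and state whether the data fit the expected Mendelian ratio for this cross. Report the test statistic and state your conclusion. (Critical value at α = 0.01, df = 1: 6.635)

For a monohybrid cross between heterozygotes with complete dominance, the expected phenotypic ratio is 3:1.
Total ratio parts = 4. Expected numbers out of 617:
  hairy-stemmed: 617 × 3/4 = 462.75
  smooth-stemmed: 617 × 1/4 = 154.25
χ² = Σ (O − E)² / E
  hairy-stemmed: (494 − 462.75)² / 462.75 = 2.1103
  smooth-stemmed: (123 − 154.25)² / 154.25 = 6.3310
χ² = 2.1103 + 6.3310 = 8.4413 ≈ 8.441
Degrees of freedom = 2 − 1 = 1; critical value at α = 0.01 is 6.635.
Since 8.441 > 6.635, we reject the null hypothesis — the data do not fit the 3:1 ratio.

8.441; not consistent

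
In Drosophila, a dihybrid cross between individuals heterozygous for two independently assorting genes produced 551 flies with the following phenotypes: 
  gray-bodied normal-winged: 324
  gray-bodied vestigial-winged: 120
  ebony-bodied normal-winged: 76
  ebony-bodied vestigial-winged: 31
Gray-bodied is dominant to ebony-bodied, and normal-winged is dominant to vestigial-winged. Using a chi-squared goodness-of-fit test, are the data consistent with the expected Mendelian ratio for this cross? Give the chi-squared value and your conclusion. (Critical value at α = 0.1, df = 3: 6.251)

A dihybrid F₂ with independent assortment and complete dominance at both loci gives a 9:3:3:1 phenotypic ratio.
The 9:3:3:1 ratio has 16 parts, so with N = 551 the expected counts are:
  gray-bodied normal-winged: 551 × 9/16 = 309.9375
  gray-bodied vestigial-winged: 551 × 3/16 = 103.3125
  ebony-bodied normal-winged: 551 × 3/16 = 103.3125
  ebony-bodied vestigial-winged: 551 × 1/16 = 34.4375
χ² = Σ (O − E)² / E
  gray-bodied normal-winged: (324 − 309.9375)² / 309.9375 = 0.6380
  gray-bodied vestigial-winged: (120 − 103.3125)² / 103.3125 = 2.6954
  ebony-bodied normal-winged: (76 − 103.3125)² / 103.3125 = 7.2205
  ebony-bodied vestigial-winged: (31 − 34.4375)² / 34.4375 = 0.3431
χ² = 0.6380 + 2.6954 + 7.2205 + 0.3431 = 10.897
Degrees of freedom = 4 − 1 = 3; critical value at α = 0.1 is 6.251.
Since 10.897 > 6.251, we reject the null hypothesis — the data do not fit the 9:3:3:1 ratio.

10.897; not consistent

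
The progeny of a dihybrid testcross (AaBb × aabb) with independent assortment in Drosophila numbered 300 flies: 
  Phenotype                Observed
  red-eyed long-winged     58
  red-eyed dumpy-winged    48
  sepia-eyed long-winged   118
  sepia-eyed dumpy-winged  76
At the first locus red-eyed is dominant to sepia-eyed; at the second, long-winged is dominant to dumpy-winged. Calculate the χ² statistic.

A dihybrid testcross with independent assortment gives a 1:1:1:1 ratio.
Under the 1:1:1:1 hypothesis (Σ ratio = 4, N = 300):
  red-eyed long-winged: 300 × 1/4 = 75
  red-eyed dumpy-winged: 300 × 1/4 = 75
  sepia-eyed long-winged: 300 × 1/4 = 75
  sepia-eyed dumpy-winged: 300 × 1/4 = 75
χ² = Σ (O − E)² / E
  red-eyed long-winged: (58 − 75)² / 75 = 3.8533
  red-eyed dumpy-winged: (48 − 75)² / 75 = 9.7200
  sepia-eyed long-winged: (118 − 75)² / 75 = 24.6533
  sepia-eyed dumpy-winged: (76 − 75)² / 75 = 0.0133
χ² = 3.8533 + 9.7200 + 24.6533 + 0.0133 = 38.2399 ≈ 38.240

38.240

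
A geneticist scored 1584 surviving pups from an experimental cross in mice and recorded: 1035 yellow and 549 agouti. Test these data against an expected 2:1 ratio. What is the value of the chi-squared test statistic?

Total ratio parts = 3. Expected numbers out of 1584:
  yellow: 1584 × 2/3 = 1056
  agouti: 1584 × 1/3 = 528
χ² = Σ (O − E)² / E
  yellow: (1035 − 1056)² / 1056 = 0.4176
  agouti: (549 − 528)² / 528 = 0.8352
χ² = 0.4176 + 0.8352 = 1.2528 ≈ 1.253

1.253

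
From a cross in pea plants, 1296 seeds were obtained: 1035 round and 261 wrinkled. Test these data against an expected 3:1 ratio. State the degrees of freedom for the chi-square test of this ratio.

A goodness-of-fit test with 2 phenotype classes has df = 2 − 1 = 1.

1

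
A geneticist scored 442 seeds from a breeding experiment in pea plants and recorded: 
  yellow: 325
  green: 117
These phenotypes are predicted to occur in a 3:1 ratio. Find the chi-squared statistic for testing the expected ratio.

0.510

Expected counts for N = 442 under a 3:1 ratio (total parts = 4):
  yellow: 442 × 3/4 = 331.5
  green: 442 × 1/4 = 110.5
χ² = Σ (O − E)² / E
  yellow: (325 − 331.5)² / 331.5 = 0.1275
  green: (117 − 110.5)² / 110.5 = 0.3824
χ² = 0.1275 + 0.3824 = 0.5099 ≈ 0.510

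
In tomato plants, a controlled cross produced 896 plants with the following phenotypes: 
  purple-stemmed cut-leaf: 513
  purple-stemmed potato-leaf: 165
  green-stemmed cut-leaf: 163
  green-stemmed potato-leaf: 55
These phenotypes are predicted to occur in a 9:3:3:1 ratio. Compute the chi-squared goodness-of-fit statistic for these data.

Total ratio parts = 16. Expected numbers out of 896:
  purple-stemmed cut-leaf: 896 × 9/16 = 504
  purple-stemmed potato-leaf: 896 × 3/16 = 168
  green-stemmed cut-leaf: 896 × 3/16 = 168
  green-stemmed potato-leaf: 896 × 1/16 = 56
χ² = Σ (O − E)² / E
  purple-stemmed cut-leaf: (513 − 504)² / 504 = 0.1607
  purple-stemmed potato-leaf: (165 − 168)² / 168 = 0.0536
  green-stemmed cut-leaf: (163 − 168)² / 168 = 0.1488
  green-stemmed potato-leaf: (55 − 56)² / 56 = 0.0179
χ² = 0.1607 + 0.0536 + 0.1488 + 0.0179 = 0.381

0.381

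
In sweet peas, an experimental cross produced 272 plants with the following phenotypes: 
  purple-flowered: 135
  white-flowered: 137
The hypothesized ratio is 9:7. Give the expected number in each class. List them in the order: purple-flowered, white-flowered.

Expected counts for N = 272 under a 9:7 ratio (total parts = 16):
  purple-flowered: 272 × 9/16 = 153
  white-flowered: 272 × 7/16 = 119

153, 119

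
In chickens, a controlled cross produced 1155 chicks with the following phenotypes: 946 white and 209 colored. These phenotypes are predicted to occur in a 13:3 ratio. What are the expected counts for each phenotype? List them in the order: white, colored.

938.4375, 216.5625

Total ratio parts = 16. Expected numbers out of 1155:
  white: 1155 × 13/16 = 938.4375
  colored: 1155 × 3/16 = 216.5625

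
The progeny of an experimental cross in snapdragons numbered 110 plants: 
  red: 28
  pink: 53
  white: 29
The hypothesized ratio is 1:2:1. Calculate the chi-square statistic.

0.164

The 1:2:1 ratio has 4 parts, so with N = 110 the expected counts are:
  red: 110 × 1/4 = 27.5
  pink: 110 × 2/4 = 55
  white: 110 × 1/4 = 27.5
χ² = Σ (O − E)² / E
  red: (28 − 27.5)² / 27.5 = 0.0091
  pink: (53 − 55)² / 55 = 0.0727
  white: (29 − 27.5)² / 27.5 = 0.0818
χ² = 0.0091 + 0.0727 + 0.0818 = 0.1636 ≈ 0.164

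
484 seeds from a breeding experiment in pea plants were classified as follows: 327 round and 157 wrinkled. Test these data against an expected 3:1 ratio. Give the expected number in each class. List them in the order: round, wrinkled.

363, 121

The 3:1 ratio has 4 parts, so with N = 484 the expected counts are:
  round: 484 × 3/4 = 363
  wrinkled: 484 × 1/4 = 121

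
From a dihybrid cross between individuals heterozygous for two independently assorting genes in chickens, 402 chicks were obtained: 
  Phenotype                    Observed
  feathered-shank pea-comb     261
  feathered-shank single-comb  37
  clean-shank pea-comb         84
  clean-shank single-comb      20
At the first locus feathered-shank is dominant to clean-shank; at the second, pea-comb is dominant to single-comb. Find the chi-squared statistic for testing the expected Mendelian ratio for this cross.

A dihybrid F₂ with independent assortment and complete dominance at both loci gives a 9:3:3:1 phenotypic ratio.
Expected counts for N = 402 under a 9:3:3:1 ratio (total parts = 16):
  feathered-shank pea-comb: 402 × 9/16 = 226.125
  feathered-shank single-comb: 402 × 3/16 = 75.375
  clean-shank pea-comb: 402 × 3/16 = 75.375
  clean-shank single-comb: 402 × 1/16 = 25.125
χ² = Σ (O − E)² / E
  feathered-shank pea-comb: (261 − 226.125)² / 226.125 = 5.3787
  feathered-shank single-comb: (37 − 75.375)² / 75.375 = 19.5375
  clean-shank pea-comb: (84 − 75.375)² / 75.375 = 0.9869
  clean-shank single-comb: (20 − 25.125)² / 25.125 = 1.0454
χ² = 5.3787 + 19.5375 + 0.9869 + 1.0454 = 26.9485 ≈ 26.949

26.949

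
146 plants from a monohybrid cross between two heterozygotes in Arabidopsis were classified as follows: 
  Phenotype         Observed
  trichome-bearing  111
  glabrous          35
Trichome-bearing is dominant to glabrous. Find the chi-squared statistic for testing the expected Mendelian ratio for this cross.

0.082

For a monohybrid cross between heterozygotes with complete dominance, the expected phenotypic ratio is 3:1.
Total ratio parts = 4. Expected numbers out of 146:
  trichome-bearing: 146 × 3/4 = 109.5
  glabrous: 146 × 1/4 = 36.5
χ² = Σ (O − E)² / E
  trichome-bearing: (111 − 109.5)² / 109.5 = 0.0205
  glabrous: (35 − 36.5)² / 36.5 = 0.0616
χ² = 0.0205 + 0.0616 = 0.0821 ≈ 0.082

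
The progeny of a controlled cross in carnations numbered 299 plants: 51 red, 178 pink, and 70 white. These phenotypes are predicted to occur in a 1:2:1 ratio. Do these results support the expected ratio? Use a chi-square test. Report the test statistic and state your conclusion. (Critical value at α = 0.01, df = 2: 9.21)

Total ratio parts = 4. Expected numbers out of 299:
  red: 299 × 1/4 = 74.75
  pink: 299 × 2/4 = 149.5
  white: 299 × 1/4 = 74.75
χ² = Σ (O − E)² / E
  red: (51 − 74.75)² / 74.75 = 7.5460
  pink: (178 − 149.5)² / 149.5 = 5.4331
  white: (70 − 74.75)² / 74.75 = 0.3018
χ² = 7.5460 + 5.4331 + 0.3018 = 13.2809 ≈ 13.281
Degrees of freedom = 3 − 1 = 2; critical value at α = 0.01 is 9.21.
Since 13.281 > 9.21, we reject the null hypothesis — the data do not fit the 1:2:1 ratio.

13.281; not consistent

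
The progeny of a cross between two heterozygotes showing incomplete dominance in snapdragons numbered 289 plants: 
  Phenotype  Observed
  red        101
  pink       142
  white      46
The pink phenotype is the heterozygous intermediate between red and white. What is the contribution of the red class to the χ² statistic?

With incomplete dominance, a heterozygote × heterozygote cross gives a 1:2:1 phenotypic ratio.
The 1:2:1 ratio has 4 parts, so with N = 289 the expected counts are:
  red: 289 × 1/4 = 72.25
  pink: 289 × 2/4 = 144.5
  white: 289 × 1/4 = 72.25
Contribution of red: (101 − 72.25)² / 72.25 = 11.4403

11.440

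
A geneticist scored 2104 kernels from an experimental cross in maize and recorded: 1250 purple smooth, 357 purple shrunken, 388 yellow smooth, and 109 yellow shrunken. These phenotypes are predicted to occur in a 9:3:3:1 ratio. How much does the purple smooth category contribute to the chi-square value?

Expected counts for N = 2104 under a 9:3:3:1 ratio (total parts = 16):
  purple smooth: 2104 × 9/16 = 1183.5
  purple shrunken: 2104 × 3/16 = 394.5
  yellow smooth: 2104 × 3/16 = 394.5
  yellow shrunken: 2104 × 1/16 = 131.5
Contribution of purple smooth: (1250 − 1183.5)² / 1183.5 = 3.7366

3.737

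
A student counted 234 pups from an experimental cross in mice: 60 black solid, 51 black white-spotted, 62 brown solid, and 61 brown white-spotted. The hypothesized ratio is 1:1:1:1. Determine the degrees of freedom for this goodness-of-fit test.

3

A goodness-of-fit test with 4 phenotype classes has df = 4 − 1 = 3.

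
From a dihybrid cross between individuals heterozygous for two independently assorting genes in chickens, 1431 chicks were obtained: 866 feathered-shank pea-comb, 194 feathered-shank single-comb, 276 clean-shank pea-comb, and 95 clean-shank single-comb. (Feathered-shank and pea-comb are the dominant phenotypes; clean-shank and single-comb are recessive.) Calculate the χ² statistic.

25.780

A dihybrid F₂ with independent assortment and complete dominance at both loci gives a 9:3:3:1 phenotypic ratio.
Total ratio parts = 16. Expected numbers out of 1431:
  feathered-shank pea-comb: 1431 × 9/16 = 804.9375
  feathered-shank single-comb: 1431 × 3/16 = 268.3125
  clean-shank pea-comb: 1431 × 3/16 = 268.3125
  clean-shank single-comb: 1431 × 1/16 = 89.4375
χ² = Σ (O − E)² / E
  feathered-shank pea-comb: (866 − 804.9375)² / 804.9375 = 4.6322
  feathered-shank single-comb: (194 − 268.3125)² / 268.3125 = 20.5818
  clean-shank pea-comb: (276 − 268.3125)² / 268.3125 = 0.2203
  clean-shank single-comb: (95 − 89.4375)² / 89.4375 = 0.3460
χ² = 4.6322 + 20.5818 + 0.2203 + 0.3460 = 25.7803 ≈ 25.780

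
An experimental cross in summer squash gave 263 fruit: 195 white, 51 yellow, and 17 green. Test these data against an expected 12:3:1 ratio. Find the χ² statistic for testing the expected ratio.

Expected counts for N = 263 under a 12:3:1 ratio (total parts = 16):
  white: 263 × 12/16 = 197.25
  yellow: 263 × 3/16 = 49.3125
  green: 263 × 1/16 = 16.4375
χ² = Σ (O − E)² / E
  white: (195 − 197.25)² / 197.25 = 0.0257
  yellow: (51 − 49.3125)² / 49.3125 = 0.0577
  green: (17 − 16.4375)² / 16.4375 = 0.0192
χ² = 0.0257 + 0.0577 + 0.0192 = 0.1026 ≈ 0.103

0.103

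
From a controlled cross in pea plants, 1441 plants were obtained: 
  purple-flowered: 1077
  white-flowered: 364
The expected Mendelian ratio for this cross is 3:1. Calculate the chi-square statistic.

0.052

Total ratio parts = 4. Expected numbers out of 1441:
  purple-flowered: 1441 × 3/4 = 1080.75
  white-flowered: 1441 × 1/4 = 360.25
χ² = Σ (O − E)² / E
  purple-flowered: (1077 − 1080.75)² / 1080.75 = 0.0130
  white-flowered: (364 − 360.25)² / 360.25 = 0.0390
χ² = 0.0130 + 0.0390 = 0.052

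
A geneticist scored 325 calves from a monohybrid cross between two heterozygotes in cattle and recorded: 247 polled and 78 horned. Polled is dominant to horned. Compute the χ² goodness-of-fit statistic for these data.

For a monohybrid cross between heterozygotes with complete dominance, the expected phenotypic ratio is 3:1.
Total ratio parts = 4. Expected numbers out of 325:
  polled: 325 × 3/4 = 243.75
  horned: 325 × 1/4 = 81.25
χ² = Σ (O − E)² / E
  polled: (247 − 243.75)² / 243.75 = 0.0433
  horned: (78 − 81.25)² / 81.25 = 0.1300
χ² = 0.0433 + 0.1300 = 0.1733 ≈ 0.173

0.173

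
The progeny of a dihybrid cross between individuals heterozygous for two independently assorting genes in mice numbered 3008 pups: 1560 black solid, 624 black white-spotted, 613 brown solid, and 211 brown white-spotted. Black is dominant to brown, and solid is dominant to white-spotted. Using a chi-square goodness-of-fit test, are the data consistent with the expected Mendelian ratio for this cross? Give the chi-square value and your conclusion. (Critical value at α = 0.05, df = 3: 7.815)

23.752; not consistent

A dihybrid F₂ with independent assortment and complete dominance at both loci gives a 9:3:3:1 phenotypic ratio.
Expected counts for N = 3008 under a 9:3:3:1 ratio (total parts = 16):
  black solid: 3008 × 9/16 = 1692
  black white-spotted: 3008 × 3/16 = 564
  brown solid: 3008 × 3/16 = 564
  brown white-spotted: 3008 × 1/16 = 188
χ² = Σ (O − E)² / E
  black solid: (1560 − 1692)² / 1692 = 10.2979
  black white-spotted: (624 − 564)² / 564 = 6.3830
  brown solid: (613 − 564)² / 564 = 4.2571
  brown white-spotted: (211 − 188)² / 188 = 2.8138
χ² = 10.2979 + 6.3830 + 4.2571 + 2.8138 = 23.7518 ≈ 23.752
Degrees of freedom = 4 − 1 = 3; critical value at α = 0.05 is 7.815.
Since 23.752 > 7.815, we reject the null hypothesis — the data do not fit the 9:3:3:1 ratio.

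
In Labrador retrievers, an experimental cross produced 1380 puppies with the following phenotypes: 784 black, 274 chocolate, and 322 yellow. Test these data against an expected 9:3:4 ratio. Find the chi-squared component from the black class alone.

0.077

Expected counts for N = 1380 under a 9:3:4 ratio (total parts = 16):
  black: 1380 × 9/16 = 776.25
  chocolate: 1380 × 3/16 = 258.75
  yellow: 1380 × 4/16 = 345
Contribution of black: (784 − 776.25)² / 776.25 = 0.0774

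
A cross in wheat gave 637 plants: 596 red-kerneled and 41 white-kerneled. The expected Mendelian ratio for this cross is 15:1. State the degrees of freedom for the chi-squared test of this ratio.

A goodness-of-fit test with 2 phenotype classes has df = 2 − 1 = 1.

1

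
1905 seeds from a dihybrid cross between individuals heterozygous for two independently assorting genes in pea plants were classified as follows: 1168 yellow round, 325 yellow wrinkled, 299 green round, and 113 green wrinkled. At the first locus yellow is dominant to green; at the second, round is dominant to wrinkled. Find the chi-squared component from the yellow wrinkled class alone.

2.901

A dihybrid F₂ with independent assortment and complete dominance at both loci gives a 9:3:3:1 phenotypic ratio.
The 9:3:3:1 ratio has 16 parts, so with N = 1905 the expected counts are:
  yellow round: 1905 × 9/16 = 1071.5625
  yellow wrinkled: 1905 × 3/16 = 357.1875
  green round: 1905 × 3/16 = 357.1875
  green wrinkled: 1905 × 1/16 = 119.0625
Contribution of yellow wrinkled: (325 − 357.1875)² / 357.1875 = 2.9005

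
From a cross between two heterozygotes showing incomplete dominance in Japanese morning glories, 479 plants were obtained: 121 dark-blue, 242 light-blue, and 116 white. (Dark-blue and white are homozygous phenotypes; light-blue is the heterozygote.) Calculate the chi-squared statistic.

0.157

With incomplete dominance, a heterozygote × heterozygote cross gives a 1:2:1 phenotypic ratio.
The 1:2:1 ratio has 4 parts, so with N = 479 the expected counts are:
  dark-blue: 479 × 1/4 = 119.75
  light-blue: 479 × 2/4 = 239.5
  white: 479 × 1/4 = 119.75
χ² = Σ (O − E)² / E
  dark-blue: (121 − 119.75)² / 119.75 = 0.0130
  light-blue: (242 − 239.5)² / 239.5 = 0.0261
  white: (116 − 119.75)² / 119.75 = 0.1174
χ² = 0.0130 + 0.0261 + 0.1174 = 0.1565 ≈ 0.157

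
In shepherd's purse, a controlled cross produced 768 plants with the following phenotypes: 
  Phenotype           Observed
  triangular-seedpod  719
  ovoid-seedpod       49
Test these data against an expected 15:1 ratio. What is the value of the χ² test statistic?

Total ratio parts = 16. Expected numbers out of 768:
  triangular-seedpod: 768 × 15/16 = 720
  ovoid-seedpod: 768 × 1/16 = 48
χ² = Σ (O − E)² / E
  triangular-seedpod: (719 − 720)² / 720 = 0.0014
  ovoid-seedpod: (49 − 48)² / 48 = 0.0208
χ² = 0.0014 + 0.0208 = 0.0222 ≈ 0.022

0.022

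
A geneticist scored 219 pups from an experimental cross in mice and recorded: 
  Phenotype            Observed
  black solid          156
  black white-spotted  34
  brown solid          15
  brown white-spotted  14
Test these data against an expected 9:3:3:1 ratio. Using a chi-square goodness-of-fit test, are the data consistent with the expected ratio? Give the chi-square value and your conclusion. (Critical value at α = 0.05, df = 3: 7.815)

26.504; not consistent

Under the 9:3:3:1 hypothesis (Σ ratio = 16, N = 219):
  black solid: 219 × 9/16 = 123.1875
  black white-spotted: 219 × 3/16 = 41.0625
  brown solid: 219 × 3/16 = 41.0625
  brown white-spotted: 219 × 1/16 = 13.6875
χ² = Σ (O − E)² / E
  black solid: (156 − 123.1875)² / 123.1875 = 8.7400
  black white-spotted: (34 − 41.0625)² / 41.0625 = 1.2147
  brown solid: (15 − 41.0625)² / 41.0625 = 16.5420
  brown white-spotted: (14 − 13.6875)² / 13.6875 = 0.0071
χ² = 8.7400 + 1.2147 + 16.5420 + 0.0071 = 26.5038 ≈ 26.504
Degrees of freedom = 4 − 1 = 3; critical value at α = 0.05 is 7.815.
Since 26.504 > 7.815, we reject the null hypothesis — the data do not fit the 9:3:3:1 ratio.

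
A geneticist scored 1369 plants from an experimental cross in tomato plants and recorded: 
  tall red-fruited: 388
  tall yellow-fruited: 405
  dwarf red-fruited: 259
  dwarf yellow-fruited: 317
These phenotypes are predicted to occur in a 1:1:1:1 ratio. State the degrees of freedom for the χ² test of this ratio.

A goodness-of-fit test with 4 phenotype classes has df = 4 − 1 = 3.

3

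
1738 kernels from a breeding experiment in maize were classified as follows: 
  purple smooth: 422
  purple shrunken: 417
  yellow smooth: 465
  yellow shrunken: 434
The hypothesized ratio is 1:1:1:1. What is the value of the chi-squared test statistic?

3.206

The 1:1:1:1 ratio has 4 parts, so with N = 1738 the expected counts are:
  purple smooth: 1738 × 1/4 = 434.5
  purple shrunken: 1738 × 1/4 = 434.5
  yellow smooth: 1738 × 1/4 = 434.5
  yellow shrunken: 1738 × 1/4 = 434.5
χ² = Σ (O − E)² / E
  purple smooth: (422 − 434.5)² / 434.5 = 0.3596
  purple shrunken: (417 − 434.5)² / 434.5 = 0.7048
  yellow smooth: (465 − 434.5)² / 434.5 = 2.1410
  yellow shrunken: (434 − 434.5)² / 434.5 = 0.0006
χ² = 0.3596 + 0.7048 + 2.1410 + 0.0006 = 3.206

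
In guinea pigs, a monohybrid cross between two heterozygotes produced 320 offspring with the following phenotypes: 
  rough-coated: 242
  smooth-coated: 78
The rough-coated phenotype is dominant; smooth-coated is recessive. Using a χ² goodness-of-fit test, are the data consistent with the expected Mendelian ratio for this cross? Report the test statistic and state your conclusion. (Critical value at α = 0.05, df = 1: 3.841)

0.067; consistent

For a monohybrid cross between heterozygotes with complete dominance, the expected phenotypic ratio is 3:1.
The 3:1 ratio has 4 parts, so with N = 320 the expected counts are:
  rough-coated: 320 × 3/4 = 240
  smooth-coated: 320 × 1/4 = 80
χ² = Σ (O − E)² / E
  rough-coated: (242 − 240)² / 240 = 0.0167
  smooth-coated: (78 − 80)² / 80 = 0.0500
χ² = 0.0167 + 0.0500 = 0.0667 ≈ 0.067
Degrees of freedom = 2 − 1 = 1; critical value at α = 0.05 is 3.841.
Since 0.067 < 3.841, we fail to reject the null hypothesis — the data are consistent with the 3:1 ratio.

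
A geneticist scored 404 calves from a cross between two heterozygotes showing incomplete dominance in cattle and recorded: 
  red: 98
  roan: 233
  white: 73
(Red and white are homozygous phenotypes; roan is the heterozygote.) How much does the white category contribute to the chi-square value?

With incomplete dominance, a heterozygote × heterozygote cross gives a 1:2:1 phenotypic ratio.
Total ratio parts = 4. Expected numbers out of 404:
  red: 404 × 1/4 = 101
  roan: 404 × 2/4 = 202
  white: 404 × 1/4 = 101
Contribution of white: (73 − 101)² / 101 = 7.7624

7.762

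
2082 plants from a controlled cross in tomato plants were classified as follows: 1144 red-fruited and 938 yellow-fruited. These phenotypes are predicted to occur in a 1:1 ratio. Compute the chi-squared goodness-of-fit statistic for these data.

The 1:1 ratio has 2 parts, so with N = 2082 the expected counts are:
  red-fruited: 2082 × 1/2 = 1041
  yellow-fruited: 2082 × 1/2 = 1041
χ² = Σ (O − E)² / E
  red-fruited: (1144 − 1041)² / 1041 = 10.1912
  yellow-fruited: (938 − 1041)² / 1041 = 10.1912
χ² = 10.1912 + 10.1912 = 20.3824 ≈ 20.382

20.382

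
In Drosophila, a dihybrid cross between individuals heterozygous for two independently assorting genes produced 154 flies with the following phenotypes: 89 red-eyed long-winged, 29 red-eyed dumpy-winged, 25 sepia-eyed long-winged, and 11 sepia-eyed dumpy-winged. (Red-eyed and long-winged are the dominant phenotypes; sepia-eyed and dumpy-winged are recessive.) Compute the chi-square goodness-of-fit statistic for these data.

0.782

A dihybrid F₂ with independent assortment and complete dominance at both loci gives a 9:3:3:1 phenotypic ratio.
Total ratio parts = 16. Expected numbers out of 154:
  red-eyed long-winged: 154 × 9/16 = 86.625
  red-eyed dumpy-winged: 154 × 3/16 = 28.875
  sepia-eyed long-winged: 154 × 3/16 = 28.875
  sepia-eyed dumpy-winged: 154 × 1/16 = 9.625
χ² = Σ (O − E)² / E
  red-eyed long-winged: (89 − 86.625)² / 86.625 = 0.0651
  red-eyed dumpy-winged: (29 − 28.875)² / 28.875 = 0.0005
  sepia-eyed long-winged: (25 − 28.875)² / 28.875 = 0.5200
  sepia-eyed dumpy-winged: (11 − 9.625)² / 9.625 = 0.1964
χ² = 0.0651 + 0.0005 + 0.5200 + 0.1964 = 0.782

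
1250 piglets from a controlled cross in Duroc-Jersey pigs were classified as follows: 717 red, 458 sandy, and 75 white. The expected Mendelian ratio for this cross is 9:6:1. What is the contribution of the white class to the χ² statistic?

0.125

Under the 9:6:1 hypothesis (Σ ratio = 16, N = 1250):
  red: 1250 × 9/16 = 703.125
  sandy: 1250 × 6/16 = 468.75
  white: 1250 × 1/16 = 78.125
Contribution of white: (75 − 78.125)² / 78.125 = 0.1250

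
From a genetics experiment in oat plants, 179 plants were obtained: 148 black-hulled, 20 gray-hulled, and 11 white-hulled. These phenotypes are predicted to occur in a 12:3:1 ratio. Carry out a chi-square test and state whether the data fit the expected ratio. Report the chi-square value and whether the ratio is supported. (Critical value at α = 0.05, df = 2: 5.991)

6.892; not consistent

Expected counts for N = 179 under a 12:3:1 ratio (total parts = 16):
  black-hulled: 179 × 12/16 = 134.25
  gray-hulled: 179 × 3/16 = 33.5625
  white-hulled: 179 × 1/16 = 11.1875
χ² = Σ (O − E)² / E
  black-hulled: (148 − 134.25)² / 134.25 = 1.4083
  gray-hulled: (20 − 33.5625)² / 33.5625 = 5.4806
  white-hulled: (11 − 11.1875)² / 11.1875 = 0.0031
χ² = 1.4083 + 5.4806 + 0.0031 = 6.892
Degrees of freedom = 3 − 1 = 2; critical value at α = 0.05 is 5.991.
Since 6.892 > 5.991, we reject the null hypothesis — the data do not fit the 12:3:1 ratio.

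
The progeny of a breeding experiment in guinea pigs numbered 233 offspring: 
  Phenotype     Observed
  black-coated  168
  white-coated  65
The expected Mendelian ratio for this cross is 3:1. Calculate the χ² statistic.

The 3:1 ratio has 4 parts, so with N = 233 the expected counts are:
  black-coated: 233 × 3/4 = 174.75
  white-coated: 233 × 1/4 = 58.25
χ² = Σ (O − E)² / E
  black-coated: (168 − 174.75)² / 174.75 = 0.2607
  white-coated: (65 − 58.25)² / 58.25 = 0.7822
χ² = 0.2607 + 0.7822 = 1.0429 ≈ 1.043

1.043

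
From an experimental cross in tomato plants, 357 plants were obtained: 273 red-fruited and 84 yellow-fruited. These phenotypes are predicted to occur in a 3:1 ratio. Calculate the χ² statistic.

Total ratio parts = 4. Expected numbers out of 357:
  red-fruited: 357 × 3/4 = 267.75
  yellow-fruited: 357 × 1/4 = 89.25
χ² = Σ (O − E)² / E
  red-fruited: (273 − 267.75)² / 267.75 = 0.1029
  yellow-fruited: (84 − 89.25)² / 89.25 = 0.3088
χ² = 0.1029 + 0.3088 = 0.4117 ≈ 0.412

0.412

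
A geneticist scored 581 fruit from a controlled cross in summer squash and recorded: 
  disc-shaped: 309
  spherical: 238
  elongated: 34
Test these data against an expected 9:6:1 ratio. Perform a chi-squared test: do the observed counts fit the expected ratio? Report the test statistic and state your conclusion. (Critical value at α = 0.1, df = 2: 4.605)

2.977; consistent

The 9:6:1 ratio has 16 parts, so with N = 581 the expected counts are:
  disc-shaped: 581 × 9/16 = 326.8125
  spherical: 581 × 6/16 = 217.875
  elongated: 581 × 1/16 = 36.3125
χ² = Σ (O − E)² / E
  disc-shaped: (309 − 326.8125)² / 326.8125 = 0.9708
  spherical: (238 − 217.875)² / 217.875 = 1.8589
  elongated: (34 − 36.3125)² / 36.3125 = 0.1473
χ² = 0.9708 + 1.8589 + 0.1473 = 2.977
Degrees of freedom = 3 − 1 = 2; critical value at α = 0.1 is 4.605.
Since 2.977 < 4.605, we fail to reject the null hypothesis — the data are consistent with the 9:6:1 ratio.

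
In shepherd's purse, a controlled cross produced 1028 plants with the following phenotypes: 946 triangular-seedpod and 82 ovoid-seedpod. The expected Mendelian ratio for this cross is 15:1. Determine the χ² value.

Total ratio parts = 16. Expected numbers out of 1028:
  triangular-seedpod: 1028 × 15/16 = 963.75
  ovoid-seedpod: 1028 × 1/16 = 64.25
χ² = Σ (O − E)² / E
  triangular-seedpod: (946 − 963.75)² / 963.75 = 0.3269
  ovoid-seedpod: (82 − 64.25)² / 64.25 = 4.9037
χ² = 0.3269 + 4.9037 = 5.2306 ≈ 5.231

5.231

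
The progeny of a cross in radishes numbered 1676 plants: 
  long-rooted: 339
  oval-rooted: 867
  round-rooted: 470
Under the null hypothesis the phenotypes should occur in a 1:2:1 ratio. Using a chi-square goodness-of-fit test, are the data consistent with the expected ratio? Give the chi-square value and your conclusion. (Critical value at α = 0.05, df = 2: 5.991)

22.486; not consistent

Total ratio parts = 4. Expected numbers out of 1676:
  long-rooted: 1676 × 1/4 = 419
  oval-rooted: 1676 × 2/4 = 838
  round-rooted: 1676 × 1/4 = 419
χ² = Σ (O − E)² / E
  long-rooted: (339 − 419)² / 419 = 15.2745
  oval-rooted: (867 − 838)² / 838 = 1.0036
  round-rooted: (470 − 419)² / 419 = 6.2076
χ² = 15.2745 + 1.0036 + 6.2076 = 22.4857 ≈ 22.486
Degrees of freedom = 3 − 1 = 2; critical value at α = 0.05 is 5.991.
Since 22.486 > 5.991, we reject the null hypothesis — the data do not fit the 1:2:1 ratio.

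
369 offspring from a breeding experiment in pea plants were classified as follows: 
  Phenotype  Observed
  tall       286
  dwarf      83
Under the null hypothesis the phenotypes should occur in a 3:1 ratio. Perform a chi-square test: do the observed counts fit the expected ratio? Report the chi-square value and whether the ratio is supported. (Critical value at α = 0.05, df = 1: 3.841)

1.237; consistent

Under the 3:1 hypothesis (Σ ratio = 4, N = 369):
  tall: 369 × 3/4 = 276.75
  dwarf: 369 × 1/4 = 92.25
χ² = Σ (O − E)² / E
  tall: (286 − 276.75)² / 276.75 = 0.3092
  dwarf: (83 − 92.25)² / 92.25 = 0.9275
χ² = 0.3092 + 0.9275 = 1.2367 ≈ 1.237
Degrees of freedom = 2 − 1 = 1; critical value at α = 0.05 is 3.841.
Since 1.237 < 3.841, we fail to reject the null hypothesis — the data are consistent with the 3:1 ratio.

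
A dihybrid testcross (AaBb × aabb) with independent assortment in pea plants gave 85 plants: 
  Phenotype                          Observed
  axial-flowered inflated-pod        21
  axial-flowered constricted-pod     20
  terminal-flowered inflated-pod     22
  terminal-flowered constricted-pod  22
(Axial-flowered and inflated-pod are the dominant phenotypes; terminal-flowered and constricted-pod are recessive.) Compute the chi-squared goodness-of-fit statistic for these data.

A dihybrid testcross with independent assortment gives a 1:1:1:1 ratio.
Expected counts for N = 85 under a 1:1:1:1 ratio (total parts = 4):
  axial-flowered inflated-pod: 85 × 1/4 = 21.25
  axial-flowered constricted-pod: 85 × 1/4 = 21.25
  terminal-flowered inflated-pod: 85 × 1/4 = 21.25
  terminal-flowered constricted-pod: 85 × 1/4 = 21.25
χ² = Σ (O − E)² / E
  axial-flowered inflated-pod: (21 − 21.25)² / 21.25 = 0.0029
  axial-flowered constricted-pod: (20 − 21.25)² / 21.25 = 0.0735
  terminal-flowered inflated-pod: (22 − 21.25)² / 21.25 = 0.0265
  terminal-flowered constricted-pod: (22 − 21.25)² / 21.25 = 0.0265
χ² = 0.0029 + 0.0735 + 0.0265 + 0.0265 = 0.1294 ≈ 0.129

0.129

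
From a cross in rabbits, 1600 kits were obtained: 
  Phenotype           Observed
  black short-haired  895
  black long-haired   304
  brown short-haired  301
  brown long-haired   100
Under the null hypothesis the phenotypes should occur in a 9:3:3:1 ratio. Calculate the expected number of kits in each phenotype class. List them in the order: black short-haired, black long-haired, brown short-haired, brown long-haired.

The 9:3:3:1 ratio has 16 parts, so with N = 1600 the expected counts are:
  black short-haired: 1600 × 9/16 = 900
  black long-haired: 1600 × 3/16 = 300
  brown short-haired: 1600 × 3/16 = 300
  brown long-haired: 1600 × 1/16 = 100

900, 300, 300, 100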